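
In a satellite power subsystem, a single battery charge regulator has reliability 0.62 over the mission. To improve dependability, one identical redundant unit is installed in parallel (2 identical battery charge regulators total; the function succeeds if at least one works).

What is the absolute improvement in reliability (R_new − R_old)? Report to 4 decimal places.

0.2356

R_before = 0.62
R_after = 1 − (1 − 0.62)^2 = 0.8556
ΔR = 0.8556 − 0.62 = 0.2356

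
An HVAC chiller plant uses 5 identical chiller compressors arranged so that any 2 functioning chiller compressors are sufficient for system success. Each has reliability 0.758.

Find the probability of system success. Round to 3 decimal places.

0.986

R = Σ_{i=2}^{5} C(5,i) p^i (1−p)^{5−i} with p = 0.758
C(5,2)·0.758^2·0.242^3 = 0.08143
C(5,3)·0.758^3·0.242^2 = 0.25506
C(5,4)·0.758^4·0.242^1 = 0.39945
C(5,5)·0.758^5·0.242^0 = 0.25023
Sum = 0.986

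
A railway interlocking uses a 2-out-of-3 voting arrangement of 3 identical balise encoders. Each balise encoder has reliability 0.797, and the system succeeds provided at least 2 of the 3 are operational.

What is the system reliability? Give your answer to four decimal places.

0.8931

R = Σ_{i=2}^{3} C(3,i) p^i (1−p)^{3−i} with p = 0.797
C(3,2)·0.797^2·0.203^1 = 0.386842
C(3,3)·0.797^3·0.203^0 = 0.506262
Sum = 0.8931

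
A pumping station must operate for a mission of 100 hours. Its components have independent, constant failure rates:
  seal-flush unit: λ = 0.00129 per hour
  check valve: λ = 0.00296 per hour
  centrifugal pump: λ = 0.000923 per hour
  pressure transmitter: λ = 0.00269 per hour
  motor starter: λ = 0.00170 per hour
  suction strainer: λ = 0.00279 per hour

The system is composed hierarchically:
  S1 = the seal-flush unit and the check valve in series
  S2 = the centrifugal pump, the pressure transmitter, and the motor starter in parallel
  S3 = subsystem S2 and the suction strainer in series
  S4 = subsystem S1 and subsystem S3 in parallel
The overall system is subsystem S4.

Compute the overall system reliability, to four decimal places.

0.9149

R(seal-flush unit) = exp(−0.00129 × 100) = 0.878974
R(check valve) = exp(−0.00296 × 100) = 0.743787
R(centrifugal pump) = exp(−0.000923 × 100) = 0.911832
R(pressure transmitter) = exp(−0.00269 × 100) = 0.764143
R(motor starter) = exp(−0.00170 × 100) = 0.843665
R(suction strainer) = exp(−0.00279 × 100) = 0.756540
Series (seal-flush unit and check valve): 0.878974 × 0.743787 = 0.653769
Parallel (centrifugal pump, pressure transmitter, and motor starter): 1 − (1 − 0.911832)(1 − 0.764143)(1 − 0.843665) = 0.996749
Series ([0.996749] and suction strainer): 0.996749 × 0.756540 = 0.754080
Parallel ([0.653769] and [0.754080]): 1 − (1 − 0.653769)(1 − 0.754080) = 0.9149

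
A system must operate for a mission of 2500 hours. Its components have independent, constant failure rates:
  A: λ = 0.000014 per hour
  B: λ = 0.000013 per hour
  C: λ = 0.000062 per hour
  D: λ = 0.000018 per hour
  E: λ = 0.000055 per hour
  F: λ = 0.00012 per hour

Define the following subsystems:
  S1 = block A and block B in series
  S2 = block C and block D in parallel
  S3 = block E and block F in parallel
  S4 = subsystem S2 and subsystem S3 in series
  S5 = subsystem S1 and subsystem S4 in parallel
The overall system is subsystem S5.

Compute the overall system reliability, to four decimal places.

0.9974

R(A) = exp(−0.000014 × 2500) = 0.965605
R(B) = exp(−0.000013 × 2500) = 0.968022
R(C) = exp(−0.000062 × 2500) = 0.856415
R(D) = exp(−0.000018 × 2500) = 0.955997
R(E) = exp(−0.000055 × 2500) = 0.871534
R(F) = exp(−0.00012 × 2500) = 0.740818
Series (A and B): 0.965605 × 0.968022 = 0.934727
Parallel (C and D): 1 − (1 − 0.856415)(1 − 0.955997) = 0.993682
Parallel (E and F): 1 − (1 − 0.871534)(1 − 0.740818) = 0.966704
Series ([0.993682] and [0.966704]): 0.993682 × 0.966704 = 0.960596
Parallel ([0.934727] and [0.960596]): 1 − (1 − 0.934727)(1 − 0.960596) = 0.9974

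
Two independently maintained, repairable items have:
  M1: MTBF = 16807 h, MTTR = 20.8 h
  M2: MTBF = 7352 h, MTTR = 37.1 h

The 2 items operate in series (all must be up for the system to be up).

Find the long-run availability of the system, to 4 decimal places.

0.9937

A(M1) = MTBF/(MTBF+MTTR) = 16807/(16807+20.8) = 0.998764
A(M2) = MTBF/(MTBF+MTTR) = 7352/(7352+37.1) = 0.994979
Series availability: 0.998764 × 0.994979 = 0.9937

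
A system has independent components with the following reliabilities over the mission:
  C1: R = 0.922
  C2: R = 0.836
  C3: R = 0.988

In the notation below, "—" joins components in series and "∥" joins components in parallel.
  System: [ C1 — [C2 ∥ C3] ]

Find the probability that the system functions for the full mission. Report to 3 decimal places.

0.920

Parallel (C2 and C3): 1 − (1 − 0.83600)(1 − 0.98800) = 0.99803
Series (C1 and [0.99803]): 0.92200 × 0.99803 = 0.920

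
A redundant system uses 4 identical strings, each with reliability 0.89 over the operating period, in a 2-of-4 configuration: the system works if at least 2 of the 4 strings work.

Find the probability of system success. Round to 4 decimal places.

R = Σ_{i=2}^{4} C(4,i) p^i (1−p)^{4−i} with p = 0.89
C(4,2)·0.89^2·0.11^2 = 0.057506
C(4,3)·0.89^3·0.11^1 = 0.310186
C(4,4)·0.89^4·0.11^0 = 0.627422
Sum = 0.9951

0.9951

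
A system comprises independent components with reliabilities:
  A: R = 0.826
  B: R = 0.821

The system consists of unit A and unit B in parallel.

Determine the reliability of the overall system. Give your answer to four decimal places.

0.9689

Parallel (A and B): 1 − (1 − 0.826000)(1 − 0.821000) = 0.9689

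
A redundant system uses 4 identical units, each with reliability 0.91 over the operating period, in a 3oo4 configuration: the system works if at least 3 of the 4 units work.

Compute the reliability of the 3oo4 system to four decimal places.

R = Σ_{i=3}^{4} C(4,i) p^i (1−p)^{4−i} with p = 0.91
C(4,3)·0.91^3·0.09^1 = 0.271286
C(4,4)·0.91^4·0.09^0 = 0.685750
Sum = 0.9570

0.9570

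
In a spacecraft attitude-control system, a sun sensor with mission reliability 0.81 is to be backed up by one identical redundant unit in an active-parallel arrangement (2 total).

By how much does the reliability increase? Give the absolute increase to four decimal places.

R_before = 0.81
R_after = 1 − (1 − 0.81)^2 = 0.9639
ΔR = 0.9639 − 0.81 = 0.1539

0.1539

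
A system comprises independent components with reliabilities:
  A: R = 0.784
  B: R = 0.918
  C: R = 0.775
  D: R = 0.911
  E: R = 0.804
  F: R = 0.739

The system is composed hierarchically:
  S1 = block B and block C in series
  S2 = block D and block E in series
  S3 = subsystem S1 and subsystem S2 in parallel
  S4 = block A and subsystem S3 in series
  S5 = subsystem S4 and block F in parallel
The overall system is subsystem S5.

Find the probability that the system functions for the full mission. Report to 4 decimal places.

0.9278

Series (B and C): 0.918000 × 0.775000 = 0.711450
Series (D and E): 0.911000 × 0.804000 = 0.732444
Parallel ([0.711450] and [0.732444]): 1 − (1 − 0.711450)(1 − 0.732444) = 0.922797
Series (A and [0.922797]): 0.784000 × 0.922797 = 0.723473
Parallel ([0.723473] and F): 1 − (1 − 0.723473)(1 − 0.739000) = 0.9278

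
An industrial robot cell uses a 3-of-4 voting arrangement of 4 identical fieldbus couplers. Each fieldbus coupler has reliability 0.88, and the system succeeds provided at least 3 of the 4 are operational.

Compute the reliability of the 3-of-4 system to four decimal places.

0.9268

R = Σ_{i=3}^{4} C(4,i) p^i (1−p)^{4−i} with p = 0.88
C(4,3)·0.88^3·0.12^1 = 0.327107
C(4,4)·0.88^4·0.12^0 = 0.599695
Sum = 0.9268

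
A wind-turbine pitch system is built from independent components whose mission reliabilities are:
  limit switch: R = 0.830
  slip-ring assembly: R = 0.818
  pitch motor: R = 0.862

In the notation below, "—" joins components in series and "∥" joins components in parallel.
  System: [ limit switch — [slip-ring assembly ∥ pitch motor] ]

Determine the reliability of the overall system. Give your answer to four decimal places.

Parallel (slip-ring assembly and pitch motor): 1 − (1 − 0.818000)(1 − 0.862000) = 0.974884
Series (limit switch and [0.974884]): 0.830000 × 0.974884 = 0.8092

0.8092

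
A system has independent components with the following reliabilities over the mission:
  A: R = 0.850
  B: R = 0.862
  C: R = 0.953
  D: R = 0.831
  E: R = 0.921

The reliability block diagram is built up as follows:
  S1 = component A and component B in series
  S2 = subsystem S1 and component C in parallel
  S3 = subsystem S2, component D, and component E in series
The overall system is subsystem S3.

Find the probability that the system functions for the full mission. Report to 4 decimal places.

Series (A and B): 0.850000 × 0.862000 = 0.732700
Parallel ([0.732700] and C): 1 − (1 − 0.732700)(1 − 0.953000) = 0.987437
Series ([0.987437], D, and E): 0.987437 × 0.831000 × 0.921000 = 0.7557

0.7557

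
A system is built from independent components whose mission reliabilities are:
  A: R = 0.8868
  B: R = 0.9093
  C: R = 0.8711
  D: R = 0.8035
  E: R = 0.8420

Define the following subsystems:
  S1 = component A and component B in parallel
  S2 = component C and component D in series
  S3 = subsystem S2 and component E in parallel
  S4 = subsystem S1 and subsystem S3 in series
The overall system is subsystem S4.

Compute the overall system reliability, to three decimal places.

0.943

Parallel (A and B): 1 − (1 − 0.88680)(1 − 0.90930) = 0.98973
Series (C and D): 0.87110 × 0.80350 = 0.69993
Parallel ([0.69993] and E): 1 − (1 − 0.69993)(1 − 0.84200) = 0.95259
Series ([0.98973] and [0.95259]): 0.98973 × 0.95259 = 0.943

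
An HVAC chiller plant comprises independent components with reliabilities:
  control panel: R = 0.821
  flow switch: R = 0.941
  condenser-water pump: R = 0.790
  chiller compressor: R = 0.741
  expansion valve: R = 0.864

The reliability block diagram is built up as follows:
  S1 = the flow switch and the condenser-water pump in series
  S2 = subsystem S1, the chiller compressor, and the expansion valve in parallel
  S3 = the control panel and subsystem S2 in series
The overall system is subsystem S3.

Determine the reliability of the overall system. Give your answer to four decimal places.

Series (flow switch and condenser-water pump): 0.941000 × 0.790000 = 0.743390
Parallel ([0.743390], chiller compressor, and expansion valve): 1 − (1 − 0.743390)(1 − 0.741000)(1 − 0.864000) = 0.990961
Series (control panel and [0.990961]): 0.821000 × 0.990961 = 0.8136

0.8136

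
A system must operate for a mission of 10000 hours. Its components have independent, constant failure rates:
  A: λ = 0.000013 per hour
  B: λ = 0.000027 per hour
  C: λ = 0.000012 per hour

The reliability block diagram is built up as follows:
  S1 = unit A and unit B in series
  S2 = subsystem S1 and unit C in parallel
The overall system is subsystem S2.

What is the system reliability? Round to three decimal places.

R(A) = exp(−0.000013 × 10000) = 0.87810
R(B) = exp(−0.000027 × 10000) = 0.76338
R(C) = exp(−0.000012 × 10000) = 0.88692
Series (A and B): 0.87810 × 0.76338 = 0.67032
Parallel ([0.67032] and C): 1 − (1 − 0.67032)(1 − 0.88692) = 0.963

0.963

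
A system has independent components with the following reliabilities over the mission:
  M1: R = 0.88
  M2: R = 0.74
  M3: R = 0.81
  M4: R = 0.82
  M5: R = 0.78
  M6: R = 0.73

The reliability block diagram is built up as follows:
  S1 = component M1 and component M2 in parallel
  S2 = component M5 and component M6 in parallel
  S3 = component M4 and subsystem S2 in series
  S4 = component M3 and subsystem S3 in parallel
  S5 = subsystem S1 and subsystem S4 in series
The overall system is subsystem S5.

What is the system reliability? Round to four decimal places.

0.9267

Parallel (M1 and M2): 1 − (1 − 0.880000)(1 − 0.740000) = 0.968800
Parallel (M5 and M6): 1 − (1 − 0.780000)(1 − 0.730000) = 0.940600
Series (M4 and [0.940600]): 0.820000 × 0.940600 = 0.771292
Parallel (M3 and [0.771292]): 1 − (1 − 0.810000)(1 − 0.771292) = 0.956545
Series ([0.968800] and [0.956545]): 0.968800 × 0.956545 = 0.9267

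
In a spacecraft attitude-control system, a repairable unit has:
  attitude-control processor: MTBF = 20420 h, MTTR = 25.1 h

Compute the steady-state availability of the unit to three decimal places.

0.999

A(attitude-control processor) = MTBF/(MTBF+MTTR) = 20420/(20420+25.1) = 0.999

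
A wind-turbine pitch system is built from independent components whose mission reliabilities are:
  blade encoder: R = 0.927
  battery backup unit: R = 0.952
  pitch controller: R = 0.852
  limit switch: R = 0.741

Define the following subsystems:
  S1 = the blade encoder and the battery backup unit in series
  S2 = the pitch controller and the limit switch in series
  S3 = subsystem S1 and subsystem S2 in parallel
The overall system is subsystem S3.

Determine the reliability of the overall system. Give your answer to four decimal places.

Series (blade encoder and battery backup unit): 0.927000 × 0.952000 = 0.882504
Series (pitch controller and limit switch): 0.852000 × 0.741000 = 0.631332
Parallel ([0.882504] and [0.631332]): 1 − (1 − 0.882504)(1 − 0.631332) = 0.9567

0.9567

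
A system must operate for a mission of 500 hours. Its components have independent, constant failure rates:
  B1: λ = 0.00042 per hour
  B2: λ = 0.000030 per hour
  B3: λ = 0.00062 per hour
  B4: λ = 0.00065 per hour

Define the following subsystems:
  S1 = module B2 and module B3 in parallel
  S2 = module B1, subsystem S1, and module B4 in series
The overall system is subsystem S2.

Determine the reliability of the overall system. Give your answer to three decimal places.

0.583

R(B1) = exp(−0.00042 × 500) = 0.81058
R(B2) = exp(−0.000030 × 500) = 0.98511
R(B3) = exp(−0.00062 × 500) = 0.73345
R(B4) = exp(−0.00065 × 500) = 0.72253
Parallel (B2 and B3): 1 − (1 − 0.98511)(1 − 0.73345) = 0.99603
Series (B1, [0.99603], and B4): 0.81058 × 0.99603 × 0.72253 = 0.583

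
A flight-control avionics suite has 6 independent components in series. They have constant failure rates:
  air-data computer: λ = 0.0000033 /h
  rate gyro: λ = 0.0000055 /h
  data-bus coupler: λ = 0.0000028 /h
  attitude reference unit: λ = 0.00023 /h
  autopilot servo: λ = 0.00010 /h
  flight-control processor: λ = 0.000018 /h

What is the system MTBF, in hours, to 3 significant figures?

2780

Series of exponential components: λ_sys = Σ λ_i
λ_sys = 0.0000033 + 0.0000055 + 0.0000028 + 0.00023 + 0.00010 + 0.000018 = 3.5960e-04 /h
MTBF = 1 / λ_sys = 2780 h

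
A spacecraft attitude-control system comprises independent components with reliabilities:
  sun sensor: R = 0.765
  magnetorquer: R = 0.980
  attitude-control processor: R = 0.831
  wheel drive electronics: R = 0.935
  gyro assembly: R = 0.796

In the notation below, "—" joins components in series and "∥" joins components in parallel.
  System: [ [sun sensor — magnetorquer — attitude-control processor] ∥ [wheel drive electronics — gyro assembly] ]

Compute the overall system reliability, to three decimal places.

Series (sun sensor, magnetorquer, and attitude-control processor): 0.76500 × 0.98000 × 0.83100 = 0.62300
Series (wheel drive electronics and gyro assembly): 0.93500 × 0.79600 = 0.74426
Parallel ([0.62300] and [0.74426]): 1 − (1 − 0.62300)(1 − 0.74426) = 0.904

0.904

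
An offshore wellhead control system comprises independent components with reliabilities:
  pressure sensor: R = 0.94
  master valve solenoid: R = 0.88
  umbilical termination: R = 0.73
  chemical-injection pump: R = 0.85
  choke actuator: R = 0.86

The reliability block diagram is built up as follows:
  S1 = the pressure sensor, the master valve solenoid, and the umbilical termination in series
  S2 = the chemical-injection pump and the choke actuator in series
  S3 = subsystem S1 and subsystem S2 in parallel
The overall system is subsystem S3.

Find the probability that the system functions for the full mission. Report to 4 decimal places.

0.8934

Series (pressure sensor, master valve solenoid, and umbilical termination): 0.940000 × 0.880000 × 0.730000 = 0.603856
Series (chemical-injection pump and choke actuator): 0.850000 × 0.860000 = 0.731000
Parallel ([0.603856] and [0.731000]): 1 − (1 − 0.603856)(1 − 0.731000) = 0.8934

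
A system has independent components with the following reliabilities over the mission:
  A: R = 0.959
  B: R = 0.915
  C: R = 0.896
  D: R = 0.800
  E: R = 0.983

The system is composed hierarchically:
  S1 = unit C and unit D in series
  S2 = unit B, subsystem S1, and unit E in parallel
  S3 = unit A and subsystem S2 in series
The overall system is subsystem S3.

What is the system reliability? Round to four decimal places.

0.9586

Series (C and D): 0.896000 × 0.800000 = 0.716800
Parallel (B, [0.716800], and E): 1 − (1 − 0.915000)(1 − 0.716800)(1 − 0.983000) = 0.999591
Series (A and [0.999591]): 0.959000 × 0.999591 = 0.9586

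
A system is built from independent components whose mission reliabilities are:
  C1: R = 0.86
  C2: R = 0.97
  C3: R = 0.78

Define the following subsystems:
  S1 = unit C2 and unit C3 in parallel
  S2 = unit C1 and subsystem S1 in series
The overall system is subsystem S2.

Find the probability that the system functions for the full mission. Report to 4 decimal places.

Parallel (C2 and C3): 1 − (1 − 0.970000)(1 − 0.780000) = 0.993400
Series (C1 and [0.993400]): 0.860000 × 0.993400 = 0.8543

0.8543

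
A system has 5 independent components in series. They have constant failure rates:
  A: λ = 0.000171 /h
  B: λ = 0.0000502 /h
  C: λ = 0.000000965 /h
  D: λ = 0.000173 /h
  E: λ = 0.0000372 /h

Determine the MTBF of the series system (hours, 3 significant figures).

2310

Series of exponential components: λ_sys = Σ λ_i
λ_sys = 0.000171 + 0.0000502 + 0.000000965 + 0.000173 + 0.0000372 = 4.3237e-04 /h
MTBF = 1 / λ_sys = 2310 h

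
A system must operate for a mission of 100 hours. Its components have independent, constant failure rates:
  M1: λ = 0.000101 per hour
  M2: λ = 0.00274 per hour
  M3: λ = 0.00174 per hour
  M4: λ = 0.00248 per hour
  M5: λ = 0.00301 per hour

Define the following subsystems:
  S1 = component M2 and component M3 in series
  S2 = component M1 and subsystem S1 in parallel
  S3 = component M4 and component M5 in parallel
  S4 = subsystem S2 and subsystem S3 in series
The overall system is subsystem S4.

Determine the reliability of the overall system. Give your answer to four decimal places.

0.9395

R(M1) = exp(−0.000101 × 100) = 0.989951
R(M2) = exp(−0.00274 × 100) = 0.760332
R(M3) = exp(−0.00174 × 100) = 0.840297
R(M4) = exp(−0.00248 × 100) = 0.780360
R(M5) = exp(−0.00301 × 100) = 0.740078
Series (M2 and M3): 0.760332 × 0.840297 = 0.638905
Parallel (M1 and [0.638905]): 1 − (1 − 0.989951)(1 − 0.638905) = 0.996371
Parallel (M4 and M5): 1 − (1 − 0.780360)(1 − 0.740078) = 0.942911
Series ([0.996371] and [0.942911]): 0.996371 × 0.942911 = 0.9395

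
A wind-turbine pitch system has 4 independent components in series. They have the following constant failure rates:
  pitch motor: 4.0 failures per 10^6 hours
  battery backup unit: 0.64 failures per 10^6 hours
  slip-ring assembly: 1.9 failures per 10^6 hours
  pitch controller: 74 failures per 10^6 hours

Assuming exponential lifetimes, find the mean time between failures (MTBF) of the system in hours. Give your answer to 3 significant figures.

12400

Series of exponential components: λ_sys = Σ λ_i
λ_sys = 0.0000040 + 0.00000064 + 0.0000019 + 0.000074 = 8.0540e-05 /h
MTBF = 1 / λ_sys = 12400 h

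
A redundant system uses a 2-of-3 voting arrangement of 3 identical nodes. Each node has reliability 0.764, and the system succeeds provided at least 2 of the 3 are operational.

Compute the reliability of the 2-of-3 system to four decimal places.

0.8592

R = Σ_{i=2}^{3} C(3,i) p^i (1−p)^{3−i} with p = 0.764
C(3,2)·0.764^2·0.236^1 = 0.413257
C(3,3)·0.764^3·0.236^0 = 0.445944
Sum = 0.8592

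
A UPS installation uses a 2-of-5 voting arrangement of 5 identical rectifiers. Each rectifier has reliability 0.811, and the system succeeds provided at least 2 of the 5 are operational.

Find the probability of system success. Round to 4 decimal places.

0.9946

R = Σ_{i=2}^{5} C(5,i) p^i (1−p)^{5−i} with p = 0.811
C(5,2)·0.811^2·0.189^3 = 0.044405
C(5,3)·0.811^3·0.189^2 = 0.190540
C(5,4)·0.811^4·0.189^1 = 0.408804
C(5,5)·0.811^5·0.189^0 = 0.350836
Sum = 0.9946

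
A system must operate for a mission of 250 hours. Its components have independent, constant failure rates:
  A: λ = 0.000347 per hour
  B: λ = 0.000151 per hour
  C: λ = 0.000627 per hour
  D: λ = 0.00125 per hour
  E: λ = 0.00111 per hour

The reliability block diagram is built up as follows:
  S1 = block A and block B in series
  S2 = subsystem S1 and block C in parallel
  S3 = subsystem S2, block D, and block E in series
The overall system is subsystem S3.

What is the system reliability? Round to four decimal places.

R(A) = exp(−0.000347 × 250) = 0.916906
R(B) = exp(−0.000151 × 250) = 0.962954
R(C) = exp(−0.000627 × 250) = 0.854918
R(D) = exp(−0.00125 × 250) = 0.731616
R(E) = exp(−0.00111 × 250) = 0.757676
Series (A and B): 0.916906 × 0.962954 = 0.882938
Parallel ([0.882938] and C): 1 − (1 − 0.882938)(1 − 0.854918) = 0.983016
Series ([0.983016], D, and E): 0.983016 × 0.731616 × 0.757676 = 0.5449

0.5449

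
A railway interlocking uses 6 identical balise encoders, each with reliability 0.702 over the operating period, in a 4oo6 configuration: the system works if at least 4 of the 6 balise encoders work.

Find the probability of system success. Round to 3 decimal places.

R = Σ_{i=4}^{6} C(6,i) p^i (1−p)^{6−i} with p = 0.702
C(6,4)·0.702^4·0.298^2 = 0.32350
C(6,5)·0.702^5·0.298^1 = 0.30483
C(6,6)·0.702^6·0.298^0 = 0.11968
Sum = 0.748

0.748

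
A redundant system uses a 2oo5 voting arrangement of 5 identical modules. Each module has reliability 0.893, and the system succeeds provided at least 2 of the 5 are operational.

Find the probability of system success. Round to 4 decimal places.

0.9994

R = Σ_{i=2}^{5} C(5,i) p^i (1−p)^{5−i} with p = 0.893
C(5,2)·0.893^2·0.107^3 = 0.009769
C(5,3)·0.893^3·0.107^2 = 0.081531
C(5,4)·0.893^4·0.107^1 = 0.340220
C(5,5)·0.893^5·0.107^0 = 0.567881
Sum = 0.9994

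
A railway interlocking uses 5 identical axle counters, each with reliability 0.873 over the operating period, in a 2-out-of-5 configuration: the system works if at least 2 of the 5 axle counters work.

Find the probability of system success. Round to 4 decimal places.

0.9988

R = Σ_{i=2}^{5} C(5,i) p^i (1−p)^{5−i} with p = 0.873
C(5,2)·0.873^2·0.127^3 = 0.015611
C(5,3)·0.873^3·0.127^2 = 0.107312
C(5,4)·0.873^4·0.127^1 = 0.368834
C(5,5)·0.873^5·0.127^0 = 0.507074
Sum = 0.9988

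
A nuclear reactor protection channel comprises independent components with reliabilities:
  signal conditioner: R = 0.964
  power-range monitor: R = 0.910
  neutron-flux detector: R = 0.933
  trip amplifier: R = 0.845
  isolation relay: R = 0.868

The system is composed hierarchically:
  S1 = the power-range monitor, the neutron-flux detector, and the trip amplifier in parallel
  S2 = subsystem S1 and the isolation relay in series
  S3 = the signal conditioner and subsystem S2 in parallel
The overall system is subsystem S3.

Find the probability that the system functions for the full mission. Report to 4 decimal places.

Parallel (power-range monitor, neutron-flux detector, and trip amplifier): 1 − (1 − 0.910000)(1 − 0.933000)(1 − 0.845000) = 0.999065
Series ([0.999065] and isolation relay): 0.999065 × 0.868000 = 0.867188
Parallel (signal conditioner and [0.867188]): 1 − (1 − 0.964000)(1 − 0.867188) = 0.9952

0.9952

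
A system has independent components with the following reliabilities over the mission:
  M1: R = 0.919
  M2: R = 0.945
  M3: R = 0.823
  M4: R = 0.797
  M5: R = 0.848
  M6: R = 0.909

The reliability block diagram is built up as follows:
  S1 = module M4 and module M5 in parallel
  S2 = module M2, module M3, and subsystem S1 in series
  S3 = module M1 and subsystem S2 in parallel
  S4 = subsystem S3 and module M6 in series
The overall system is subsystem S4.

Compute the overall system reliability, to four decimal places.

Parallel (M4 and M5): 1 − (1 − 0.797000)(1 − 0.848000) = 0.969144
Series (M2, M3, and [0.969144]): 0.945000 × 0.823000 × 0.969144 = 0.753737
Parallel (M1 and [0.753737]): 1 − (1 − 0.919000)(1 − 0.753737) = 0.980053
Series ([0.980053] and M6): 0.980053 × 0.909000 = 0.8909

0.8909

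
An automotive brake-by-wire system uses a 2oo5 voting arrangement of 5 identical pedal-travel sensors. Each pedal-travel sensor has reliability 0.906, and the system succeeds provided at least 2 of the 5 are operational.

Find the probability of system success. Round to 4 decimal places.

R = Σ_{i=2}^{5} C(5,i) p^i (1−p)^{5−i} with p = 0.906
C(5,2)·0.906^2·0.094^3 = 0.006818
C(5,3)·0.906^3·0.094^2 = 0.065711
C(5,4)·0.906^4·0.094^1 = 0.316673
C(5,5)·0.906^5·0.094^0 = 0.610437
Sum = 0.9996

0.9996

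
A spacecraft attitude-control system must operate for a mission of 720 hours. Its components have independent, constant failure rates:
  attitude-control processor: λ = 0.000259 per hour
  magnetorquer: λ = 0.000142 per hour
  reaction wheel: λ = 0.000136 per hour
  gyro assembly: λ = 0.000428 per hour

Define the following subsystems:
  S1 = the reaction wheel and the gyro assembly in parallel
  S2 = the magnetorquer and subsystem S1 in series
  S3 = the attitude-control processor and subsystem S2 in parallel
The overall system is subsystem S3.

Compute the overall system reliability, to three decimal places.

0.980

R(attitude-control processor) = exp(−0.000259 × 720) = 0.82988
R(magnetorquer) = exp(−0.000142 × 720) = 0.90281
R(reaction wheel) = exp(−0.000136 × 720) = 0.90672
R(gyro assembly) = exp(−0.000428 × 720) = 0.73480
Parallel (reaction wheel and gyro assembly): 1 − (1 − 0.90672)(1 − 0.73480) = 0.97526
Series (magnetorquer and [0.97526]): 0.90281 × 0.97526 = 0.88047
Parallel (attitude-control processor and [0.88047]): 1 − (1 − 0.82988)(1 − 0.88047) = 0.980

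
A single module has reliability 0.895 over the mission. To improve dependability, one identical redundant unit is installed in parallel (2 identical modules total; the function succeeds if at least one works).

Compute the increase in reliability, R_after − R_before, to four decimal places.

0.0940

R_before = 0.895
R_after = 1 − (1 − 0.895)^2 = 0.9890
ΔR = 0.9890 − 0.895 = 0.0940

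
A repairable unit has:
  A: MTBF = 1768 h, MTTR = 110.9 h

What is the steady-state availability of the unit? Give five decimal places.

A(A) = MTBF/(MTBF+MTTR) = 1768/(1768+110.9) = 0.94098

0.94098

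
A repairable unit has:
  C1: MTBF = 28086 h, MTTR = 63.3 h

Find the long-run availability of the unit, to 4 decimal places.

0.9978

A(C1) = MTBF/(MTBF+MTTR) = 28086/(28086+63.3) = 0.9978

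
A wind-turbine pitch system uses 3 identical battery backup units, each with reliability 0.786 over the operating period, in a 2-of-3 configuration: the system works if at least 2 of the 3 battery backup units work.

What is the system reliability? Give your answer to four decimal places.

R = Σ_{i=2}^{3} C(3,i) p^i (1−p)^{3−i} with p = 0.786
C(3,2)·0.786^2·0.214^1 = 0.396625
C(3,3)·0.786^3·0.214^0 = 0.485588
Sum = 0.8822

0.8822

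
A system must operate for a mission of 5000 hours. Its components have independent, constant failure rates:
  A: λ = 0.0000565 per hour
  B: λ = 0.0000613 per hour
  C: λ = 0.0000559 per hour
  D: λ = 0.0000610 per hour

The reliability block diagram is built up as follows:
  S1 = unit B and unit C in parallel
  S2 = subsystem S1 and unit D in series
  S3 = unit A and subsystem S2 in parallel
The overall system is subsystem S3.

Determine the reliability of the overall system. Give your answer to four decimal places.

0.9236

R(A) = exp(−0.0000565 × 5000) = 0.753897
R(B) = exp(−0.0000613 × 5000) = 0.736019
R(C) = exp(−0.0000559 × 5000) = 0.756162
R(D) = exp(−0.0000610 × 5000) = 0.737123
Parallel (B and C): 1 − (1 − 0.736019)(1 − 0.756162) = 0.935631
Series ([0.935631] and D): 0.935631 × 0.737123 = 0.689675
Parallel (A and [0.689675]): 1 − (1 − 0.753897)(1 − 0.689675) = 0.9236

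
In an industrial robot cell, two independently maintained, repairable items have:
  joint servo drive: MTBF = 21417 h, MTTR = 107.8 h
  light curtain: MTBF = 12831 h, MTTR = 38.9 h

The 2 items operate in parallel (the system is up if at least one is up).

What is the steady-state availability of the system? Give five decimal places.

A(joint servo drive) = MTBF/(MTBF+MTTR) = 21417/(21417+107.8) = 0.994992
A(light curtain) = MTBF/(MTBF+MTTR) = 12831/(12831+38.9) = 0.996977
Parallel availability: 1 − (1 − 0.994992)(1 − 0.996977) = 0.99998

0.99998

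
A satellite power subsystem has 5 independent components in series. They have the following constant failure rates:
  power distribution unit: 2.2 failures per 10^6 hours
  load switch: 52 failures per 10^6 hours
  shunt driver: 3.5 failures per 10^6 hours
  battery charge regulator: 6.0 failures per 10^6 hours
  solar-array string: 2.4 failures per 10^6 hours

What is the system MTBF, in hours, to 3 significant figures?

15100

Series of exponential components: λ_sys = Σ λ_i
λ_sys = 0.0000022 + 0.000052 + 0.0000035 + 0.0000060 + 0.0000024 = 6.6100e-05 /h
MTBF = 1 / λ_sys = 15100 h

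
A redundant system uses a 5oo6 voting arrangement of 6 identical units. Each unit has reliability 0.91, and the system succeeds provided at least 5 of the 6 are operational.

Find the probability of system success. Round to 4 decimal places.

0.9048

R = Σ_{i=5}^{6} C(6,i) p^i (1−p)^{6−i} with p = 0.91
C(6,5)·0.91^5·0.09^1 = 0.336977
C(6,6)·0.91^6·0.09^0 = 0.567869
Sum = 0.9048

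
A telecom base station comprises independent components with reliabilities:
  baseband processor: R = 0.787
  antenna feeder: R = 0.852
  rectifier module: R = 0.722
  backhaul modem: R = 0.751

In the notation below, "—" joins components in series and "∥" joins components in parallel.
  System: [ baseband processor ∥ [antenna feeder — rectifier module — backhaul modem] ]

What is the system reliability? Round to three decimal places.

0.885

Series (antenna feeder, rectifier module, and backhaul modem): 0.85200 × 0.72200 × 0.75100 = 0.46197
Parallel (baseband processor and [0.46197]): 1 − (1 − 0.78700)(1 − 0.46197) = 0.885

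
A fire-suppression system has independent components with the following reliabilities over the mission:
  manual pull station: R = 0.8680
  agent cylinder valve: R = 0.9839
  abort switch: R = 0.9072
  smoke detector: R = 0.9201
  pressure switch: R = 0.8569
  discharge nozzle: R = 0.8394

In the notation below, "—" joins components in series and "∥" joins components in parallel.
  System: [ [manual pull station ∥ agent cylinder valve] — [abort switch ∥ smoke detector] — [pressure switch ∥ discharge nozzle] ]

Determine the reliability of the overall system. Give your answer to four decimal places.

Parallel (manual pull station and agent cylinder valve): 1 − (1 − 0.868000)(1 − 0.983900) = 0.997875
Parallel (abort switch and smoke detector): 1 − (1 − 0.907200)(1 − 0.920100) = 0.992585
Parallel (pressure switch and discharge nozzle): 1 − (1 − 0.856900)(1 − 0.839400) = 0.977018
Series ([0.997875], [0.992585], and [0.977018]): 0.997875 × 0.992585 × 0.977018 = 0.9677

0.9677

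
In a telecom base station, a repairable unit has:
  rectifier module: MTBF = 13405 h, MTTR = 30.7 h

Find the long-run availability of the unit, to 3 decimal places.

0.998

A(rectifier module) = MTBF/(MTBF+MTTR) = 13405/(13405+30.7) = 0.998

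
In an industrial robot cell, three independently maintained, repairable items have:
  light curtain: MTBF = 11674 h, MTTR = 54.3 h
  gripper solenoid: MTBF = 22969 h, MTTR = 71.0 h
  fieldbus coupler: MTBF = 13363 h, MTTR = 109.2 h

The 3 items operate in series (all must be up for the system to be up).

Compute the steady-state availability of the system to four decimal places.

0.9843

A(light curtain) = MTBF/(MTBF+MTTR) = 11674/(11674+54.3) = 0.995370
A(gripper solenoid) = MTBF/(MTBF+MTTR) = 22969/(22969+71.0) = 0.996918
A(fieldbus coupler) = MTBF/(MTBF+MTTR) = 13363/(13363+109.2) = 0.991894
Series availability: 0.995370 × 0.996918 × 0.991894 = 0.9843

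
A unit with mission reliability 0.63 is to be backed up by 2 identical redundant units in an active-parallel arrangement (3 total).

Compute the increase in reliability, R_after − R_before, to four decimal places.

0.3193

R_before = 0.63
R_after = 1 − (1 − 0.63)^3 = 0.9493
ΔR = 0.9493 − 0.63 = 0.3193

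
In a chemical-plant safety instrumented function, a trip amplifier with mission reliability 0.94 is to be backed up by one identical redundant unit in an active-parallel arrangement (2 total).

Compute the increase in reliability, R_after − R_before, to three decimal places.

0.056

R_before = 0.94
R_after = 1 − (1 − 0.94)^2 = 0.996
ΔR = 0.996 − 0.94 = 0.056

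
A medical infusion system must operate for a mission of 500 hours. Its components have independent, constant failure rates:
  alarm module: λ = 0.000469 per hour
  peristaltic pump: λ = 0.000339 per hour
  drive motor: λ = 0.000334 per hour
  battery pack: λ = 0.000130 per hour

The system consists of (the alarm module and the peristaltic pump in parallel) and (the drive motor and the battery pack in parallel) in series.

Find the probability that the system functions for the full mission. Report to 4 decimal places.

0.9580

R(alarm module) = exp(−0.000469 × 500) = 0.790966
R(peristaltic pump) = exp(−0.000339 × 500) = 0.844087
R(drive motor) = exp(−0.000334 × 500) = 0.846200
R(battery pack) = exp(−0.000130 × 500) = 0.937067
Parallel (alarm module and peristaltic pump): 1 − (1 − 0.790966)(1 − 0.844087) = 0.967409
Parallel (drive motor and battery pack): 1 − (1 − 0.846200)(1 − 0.937067) = 0.990321
Series ([0.967409] and [0.990321]): 0.967409 × 0.990321 = 0.9580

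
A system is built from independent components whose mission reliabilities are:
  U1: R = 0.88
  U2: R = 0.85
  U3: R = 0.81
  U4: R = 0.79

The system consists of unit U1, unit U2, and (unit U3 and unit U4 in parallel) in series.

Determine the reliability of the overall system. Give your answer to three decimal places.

0.718

Parallel (U3 and U4): 1 − (1 − 0.81000)(1 − 0.79000) = 0.96010
Series (U1, U2, and [0.96010]): 0.88000 × 0.85000 × 0.96010 = 0.718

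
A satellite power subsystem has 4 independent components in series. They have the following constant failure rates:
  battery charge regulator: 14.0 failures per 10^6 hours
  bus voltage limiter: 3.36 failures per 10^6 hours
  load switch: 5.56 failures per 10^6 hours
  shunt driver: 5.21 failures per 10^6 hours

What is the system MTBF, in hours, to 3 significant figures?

35500

Series of exponential components: λ_sys = Σ λ_i
λ_sys = 0.0000140 + 0.00000336 + 0.00000556 + 0.00000521 = 2.8130e-05 /h
MTBF = 1 / λ_sys = 35500 h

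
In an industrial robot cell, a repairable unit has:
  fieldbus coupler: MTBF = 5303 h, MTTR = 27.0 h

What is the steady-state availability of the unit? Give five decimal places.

0.99493

A(fieldbus coupler) = MTBF/(MTBF+MTTR) = 5303/(5303+27.0) = 0.99493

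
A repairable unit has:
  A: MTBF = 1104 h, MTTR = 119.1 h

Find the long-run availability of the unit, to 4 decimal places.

A(A) = MTBF/(MTBF+MTTR) = 1104/(1104+119.1) = 0.9026

0.9026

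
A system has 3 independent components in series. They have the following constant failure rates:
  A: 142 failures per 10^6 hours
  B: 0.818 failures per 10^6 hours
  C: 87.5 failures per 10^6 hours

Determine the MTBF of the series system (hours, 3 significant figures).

4340

Series of exponential components: λ_sys = Σ λ_i
λ_sys = 0.000142 + 0.000000818 + 0.0000875 = 2.3032e-04 /h
MTBF = 1 / λ_sys = 4340 h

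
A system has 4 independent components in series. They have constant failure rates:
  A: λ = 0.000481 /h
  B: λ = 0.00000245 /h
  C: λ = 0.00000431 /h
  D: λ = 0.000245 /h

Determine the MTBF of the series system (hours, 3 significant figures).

Series of exponential components: λ_sys = Σ λ_i
λ_sys = 0.000481 + 0.00000245 + 0.00000431 + 0.000245 = 7.3276e-04 /h
MTBF = 1 / λ_sys = 1360 h

1360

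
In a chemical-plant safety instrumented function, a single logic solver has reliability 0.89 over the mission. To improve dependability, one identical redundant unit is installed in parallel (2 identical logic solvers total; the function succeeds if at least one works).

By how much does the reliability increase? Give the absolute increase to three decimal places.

R_before = 0.89
R_after = 1 − (1 − 0.89)^2 = 0.988
ΔR = 0.988 − 0.89 = 0.098

0.098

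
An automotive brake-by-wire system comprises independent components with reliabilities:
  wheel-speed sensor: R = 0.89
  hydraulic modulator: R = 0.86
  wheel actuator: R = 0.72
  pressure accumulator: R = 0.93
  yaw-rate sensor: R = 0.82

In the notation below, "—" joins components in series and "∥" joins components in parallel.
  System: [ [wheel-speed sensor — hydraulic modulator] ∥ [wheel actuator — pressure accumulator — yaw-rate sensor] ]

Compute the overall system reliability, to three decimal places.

Series (wheel-speed sensor and hydraulic modulator): 0.89000 × 0.86000 = 0.76540
Series (wheel actuator, pressure accumulator, and yaw-rate sensor): 0.72000 × 0.93000 × 0.82000 = 0.54907
Parallel ([0.76540] and [0.54907]): 1 − (1 − 0.76540)(1 − 0.54907) = 0.894

0.894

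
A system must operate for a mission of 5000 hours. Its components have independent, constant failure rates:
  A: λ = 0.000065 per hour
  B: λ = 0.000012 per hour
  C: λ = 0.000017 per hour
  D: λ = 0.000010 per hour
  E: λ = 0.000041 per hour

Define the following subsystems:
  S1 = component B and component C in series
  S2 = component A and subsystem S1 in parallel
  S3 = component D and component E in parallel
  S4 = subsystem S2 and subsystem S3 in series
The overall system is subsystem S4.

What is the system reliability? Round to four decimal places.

0.9538

R(A) = exp(−0.000065 × 5000) = 0.722527
R(B) = exp(−0.000012 × 5000) = 0.941765
R(C) = exp(−0.000017 × 5000) = 0.918512
R(D) = exp(−0.000010 × 5000) = 0.951229
R(E) = exp(−0.000041 × 5000) = 0.814647
Series (B and C): 0.941765 × 0.918512 = 0.865022
Parallel (A and [0.865022]): 1 − (1 − 0.722527)(1 − 0.865022) = 0.962547
Parallel (D and E): 1 − (1 − 0.951229)(1 − 0.814647) = 0.990960
Series ([0.962547] and [0.990960]): 0.962547 × 0.990960 = 0.9538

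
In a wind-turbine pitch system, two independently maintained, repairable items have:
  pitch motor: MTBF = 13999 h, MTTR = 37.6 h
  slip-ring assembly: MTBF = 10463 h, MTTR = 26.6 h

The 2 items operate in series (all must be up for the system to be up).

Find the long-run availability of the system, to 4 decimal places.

0.9948

A(pitch motor) = MTBF/(MTBF+MTTR) = 13999/(13999+37.6) = 0.997321
A(slip-ring assembly) = MTBF/(MTBF+MTTR) = 10463/(10463+26.6) = 0.997464
Series availability: 0.997321 × 0.997464 = 0.9948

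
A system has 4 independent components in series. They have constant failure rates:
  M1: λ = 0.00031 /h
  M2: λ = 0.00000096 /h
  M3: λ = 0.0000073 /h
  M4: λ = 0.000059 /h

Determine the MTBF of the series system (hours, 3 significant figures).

2650

Series of exponential components: λ_sys = Σ λ_i
λ_sys = 0.00031 + 0.00000096 + 0.0000073 + 0.000059 = 3.7726e-04 /h
MTBF = 1 / λ_sys = 2650 h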